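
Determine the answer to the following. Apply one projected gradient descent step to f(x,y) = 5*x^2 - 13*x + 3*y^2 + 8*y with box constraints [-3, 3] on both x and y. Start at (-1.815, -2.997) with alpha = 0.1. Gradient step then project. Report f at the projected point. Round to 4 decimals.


Step 1: Compute gradient at (-1.815, -2.997).
grad_x = 2*5*-1.815 - 13 = -31.15
grad_y = 2*3*-2.997 + 8 = -9.982
Step 2: Gradient step.
x_raw = -1.815 - 0.1*-31.15 = 1.3
y_raw = -2.997 - 0.1*-9.982 = -1.9988
Step 3: Project onto [-3, 3].
x_proj = clip(1.3) = 1.3
y_proj = clip(-1.9988) = -1.9988
Step 4: Evaluate f.
f(1.3, -1.9988) = -12.4548


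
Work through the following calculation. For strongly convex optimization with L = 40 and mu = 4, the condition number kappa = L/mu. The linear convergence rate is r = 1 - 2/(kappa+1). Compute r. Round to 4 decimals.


Step 1: Compute the condition number.
kappa = L/mu = 40/4 = 10.0
Step 2: Compute the convergence rate.
r = 1 - 2/(kappa + 1) = 1 - 2*mu/(L + mu) = (L - mu)/(L + mu) = 36/44 = 0.8182


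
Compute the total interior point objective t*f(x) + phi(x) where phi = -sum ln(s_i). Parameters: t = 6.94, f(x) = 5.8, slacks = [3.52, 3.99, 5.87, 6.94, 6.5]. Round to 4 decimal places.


Step 1: Compute log-barrier.
ln values: [1.2585, 1.3838, 1.7699, 1.9373, 1.8718]
phi = -(1.2585 + 1.3838 + 1.7699 + 1.9373 + 1.8718) = -8.2212
Step 2: Compute augmented objective.
t*f(x) = 6.94*5.8 = 40.252
Total = 40.252 - 8.2212 = 32.0308


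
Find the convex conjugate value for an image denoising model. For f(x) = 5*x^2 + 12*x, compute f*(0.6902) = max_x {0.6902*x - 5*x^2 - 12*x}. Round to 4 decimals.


f*(y) = sup_x {y*x - a*x^2 - b*x} = sup_x {(y-b)*x - a*x^2}
FOC: (y - b) - 2a*x = 0 => x* = (y - b)/(2a)
x* = (0.6902 - 12)/(2*5) = -1.131
f*(0.6902) = (y-b)^2/(4a) = (0.6902 - 12)^2/(4*5)
= 127.9116/20 = 6.3956


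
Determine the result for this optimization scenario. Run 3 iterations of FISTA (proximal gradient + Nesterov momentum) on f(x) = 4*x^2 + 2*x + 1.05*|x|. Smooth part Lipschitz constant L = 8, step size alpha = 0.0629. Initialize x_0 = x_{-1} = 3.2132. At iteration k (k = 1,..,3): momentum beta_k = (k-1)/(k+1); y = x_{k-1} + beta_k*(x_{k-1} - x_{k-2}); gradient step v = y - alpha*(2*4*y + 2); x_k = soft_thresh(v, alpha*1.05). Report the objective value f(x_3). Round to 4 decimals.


FISTA on f(x) = 4*x^2 + 2*x + 1.05*|x|
L = 8, alpha = 0.0629
Iteration 1: beta = 0.0, y = 3.2132 + 0.0*(3.2132 - 3.2132) = 3.2132
  grad(y) = 27.7056, v = y - alpha*grad = 1.4705
  prox(v) = soft_thresh(1.4705, 0.066) = 1.4045
Iteration 2: beta = 0.3333, y = 1.4045 + 0.3333*(1.4045 - 3.2132) = 0.8016
  grad(y) = 8.4125, v = y - alpha*grad = 0.2724
  prox(v) = soft_thresh(0.2724, 0.066) = 0.2064
Iteration 3: beta = 0.5, y = 0.2064 + 0.5*(0.2064 - 1.4045) = -0.3927
  grad(y) = -1.1414, v = y - alpha*grad = -0.3209
  prox(v) = soft_thresh(-0.3209, 0.066) = -0.2548
f(x_3) = 4*(-0.2548)^2 + 2*(-0.2548) + 1.05*|-0.2548| = 0.0177


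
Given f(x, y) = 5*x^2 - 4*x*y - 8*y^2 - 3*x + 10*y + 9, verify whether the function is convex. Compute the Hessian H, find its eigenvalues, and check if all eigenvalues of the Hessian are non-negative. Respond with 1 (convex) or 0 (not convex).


The Hessian of f(x,y) = 5*x^2 - 4*x*y - 8*y^2 - 3*x + 10*y + 9 is:
H = [[10, -4], [-4, -16]]
Trace = 10 - 16 = -6
Determinant = 10*-16 - (-4)^2 = -176
Discriminant = (-6)^2 - 4*-176 = 740.0
Eigenvalues: lambda_1 = -16.6015, lambda_2 = 10.6015
The function is not convex.

0


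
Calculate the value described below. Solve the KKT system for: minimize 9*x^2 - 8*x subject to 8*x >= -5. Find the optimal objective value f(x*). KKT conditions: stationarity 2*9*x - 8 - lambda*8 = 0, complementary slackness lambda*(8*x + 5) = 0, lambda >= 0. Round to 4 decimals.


Step 1: Try lambda = 0 (constraint inactive).
Stationarity: 2*9*x - 8 = 0
x* = 8/(2*9) = 4/9 = 0.4444 (rounded; the exact value 4/9 is used below)
Check constraint: 8*0.4444 = 3.5552 >= -5 -- satisfied.
Step 2: Compute optimal value.
f(x*) = 9*(4/9)^2 - 8*(4/9) = -1.7778


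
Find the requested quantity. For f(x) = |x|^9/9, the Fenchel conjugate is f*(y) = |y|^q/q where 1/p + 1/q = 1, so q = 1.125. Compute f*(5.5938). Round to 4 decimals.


The conjugate exponent q satisfies 1/p + 1/q = 1.
p = 9, so q = 9/(9 - 1) = 1.125
|y|^q = 5.5938^1.125 = 6.937
f*(5.5938) = 6.937 / 1.125 = 6.1662


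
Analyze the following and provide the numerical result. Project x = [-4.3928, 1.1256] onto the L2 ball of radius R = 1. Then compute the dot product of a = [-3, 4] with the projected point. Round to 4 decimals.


Step 1: Compute ||x|| (intermediates to 6 decimals).
||x|| = sqrt((-4.3928)^2 + 1.1256^2) = 4.534718
Step 2: Project.
Since ||x|| > R, scale = R/||x|| = 1/4.534718 = 0.220521, proj(x) = scale * x
proj(x) = [-0.968705, 0.248218]
Step 3: Dot product.
a^T * proj(x) = -3*(-0.968705) + 4*0.248218 = 3.899


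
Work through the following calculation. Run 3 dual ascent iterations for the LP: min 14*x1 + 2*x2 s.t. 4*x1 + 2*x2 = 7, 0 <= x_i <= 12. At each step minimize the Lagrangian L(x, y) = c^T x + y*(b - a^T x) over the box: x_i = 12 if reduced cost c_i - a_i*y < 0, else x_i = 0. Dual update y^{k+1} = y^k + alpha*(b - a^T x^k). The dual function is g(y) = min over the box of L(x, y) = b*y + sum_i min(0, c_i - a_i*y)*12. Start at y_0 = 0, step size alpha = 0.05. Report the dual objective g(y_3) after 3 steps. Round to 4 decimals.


Dual ascent for LP: min 14*x1 + 2*x2, 4*x1 + 2*x2 = 7, 0 <= x_i <= 12
Step 1: y^k = 0.0, reduced costs: (14.0, 2.0)
  x^k = (0.0, 0.0), subgradient = b - a^T x = 7.0
  y^{k+1} = 0.0 + 0.05*7.0 = 0.35
Step 2: y^k = 0.35, reduced costs: (12.6, 1.3)
  x^k = (0.0, 0.0), subgradient = b - a^T x = 7.0
  y^{k+1} = 0.35 + 0.05*7.0 = 0.7
Step 3: y^k = 0.7, reduced costs: (11.2, 0.6)
  x^k = (0.0, 0.0), subgradient = b - a^T x = 7.0
  y^{k+1} = 0.7 + 0.05*7.0 = 1.05
Dual objective at y_3 = 1.05: reduced costs (9.8, -0.1), box minimizer x = (0.0, 12.0)
g(y_3) = b*y + (c1 - a1*y)*x1 + (c2 - a2*y)*x2 = 7*1.05 + 9.8*0.0 + (-0.1)*12.0 = 7.35 + 0.0 - 1.2 = 6.15


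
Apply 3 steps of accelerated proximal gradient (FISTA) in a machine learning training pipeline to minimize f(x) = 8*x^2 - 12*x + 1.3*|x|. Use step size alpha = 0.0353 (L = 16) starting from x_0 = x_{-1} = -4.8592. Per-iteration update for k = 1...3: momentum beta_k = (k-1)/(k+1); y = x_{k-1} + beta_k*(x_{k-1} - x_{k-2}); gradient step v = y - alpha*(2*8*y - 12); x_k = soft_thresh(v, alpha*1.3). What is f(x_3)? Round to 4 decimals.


FISTA on f(x) = 8*x^2 - 12*x + 1.3*|x|
L = 16, alpha = 0.0353
Iteration 1: beta = 0.0, y = -4.8592 + 0.0*(-4.8592 + 4.8592) = -4.8592
  grad(y) = -89.7472, v = y - alpha*grad = -1.6911
  prox(v) = soft_thresh(-1.6911, 0.0459) = -1.6452
Iteration 2: beta = 0.3333, y = -1.6452 + 0.3333*(-1.6452 + 4.8592) = -0.5739
  grad(y) = -21.1826, v = y - alpha*grad = 0.1738
  prox(v) = soft_thresh(0.1738, 0.0459) = 0.1279
Iteration 3: beta = 0.5, y = 0.1279 + 0.5*(0.1279 + 1.6452) = 1.0145
  grad(y) = 4.2325, v = y - alpha*grad = 0.8651
  prox(v) = soft_thresh(0.8651, 0.0459) = 0.8192
f(x_3) = 8*0.8192^2 - 12*0.8192 + 1.3*|0.8192| = -3.3966


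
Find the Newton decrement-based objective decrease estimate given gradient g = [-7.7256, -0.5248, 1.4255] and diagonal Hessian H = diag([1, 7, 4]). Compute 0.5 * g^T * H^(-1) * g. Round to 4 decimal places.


Step 1: H is diagonal, so H^(-1) * g = [-7.7256, -0.075, 0.3564].
Step 2: g^T H^(-1) g = sum_i g_i^2 / H_ii
  = (-7.7256)^2/1 + (-0.5248)^2/7 + (1.4255)^2/4
  = 59.6849 + 0.0393 + 0.508 = 60.2323
Step 3: Objective decrease = 0.5 * g^T H^(-1) g = 30.1161


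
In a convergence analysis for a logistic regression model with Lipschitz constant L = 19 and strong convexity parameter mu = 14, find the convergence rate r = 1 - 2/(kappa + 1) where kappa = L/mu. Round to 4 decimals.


Step 1: Compute the condition number.
kappa = L/mu = 19/14 = 1.3571
Step 2: Compute the convergence rate.
r = 1 - 2/(kappa + 1) = 1 - 2*mu/(L + mu) = (L - mu)/(L + mu) = 5/33 = 0.1515


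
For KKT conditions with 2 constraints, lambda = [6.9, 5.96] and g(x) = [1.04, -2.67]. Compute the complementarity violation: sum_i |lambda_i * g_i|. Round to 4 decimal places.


KKT complementary slackness check:
lambda_1 * g_1 = 6.9 * 1.04 = 7.176
lambda_2 * g_2 = 5.96 * -2.67 = -15.9132
Total violation = 7.176 + 15.9132 = 23.0892


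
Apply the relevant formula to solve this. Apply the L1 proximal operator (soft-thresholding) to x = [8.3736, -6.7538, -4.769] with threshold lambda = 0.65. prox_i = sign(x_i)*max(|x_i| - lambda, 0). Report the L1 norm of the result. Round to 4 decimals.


Soft-thresholding with lambda = 0.65:
prox(8.3736) = sign(8.3736)*max(|8.3736| - 0.65, 0) = 7.7236
prox(-6.7538) = sign(-6.7538)*max(|-6.7538| - 0.65, 0) = -6.1038
prox(-4.769) = sign(-4.769)*max(|-4.769| - 0.65, 0) = -4.119
prox(x) = [7.7236, -6.1038, -4.119]
||prox(x)||_1 = 7.7236 + 6.1038 + 4.119 = 17.9464


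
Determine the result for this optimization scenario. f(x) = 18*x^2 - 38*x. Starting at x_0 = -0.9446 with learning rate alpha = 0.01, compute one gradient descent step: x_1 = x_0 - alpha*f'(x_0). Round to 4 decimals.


We compute the gradient at x_0 and apply the update.
f'(x) = 36*x - 38
f'(-0.9446) = 36*-0.9446 - 38 = -72.0056
x_1 = -0.9446 - 0.01*-72.0056 = -0.2245


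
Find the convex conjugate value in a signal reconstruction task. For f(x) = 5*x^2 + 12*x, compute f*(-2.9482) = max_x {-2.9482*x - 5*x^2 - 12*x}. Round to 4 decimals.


f*(y) = sup_x {y*x - a*x^2 - b*x} = sup_x {(y-b)*x - a*x^2}
FOC: (y - b) - 2a*x = 0 => x* = (y - b)/(2a)
x* = (-2.9482 - 12)/(2*5) = -1.4948
f*(-2.9482) = (y-b)^2/(4a) = (-2.9482 - 12)^2/(4*5)
= 223.4487/20 = 11.1724


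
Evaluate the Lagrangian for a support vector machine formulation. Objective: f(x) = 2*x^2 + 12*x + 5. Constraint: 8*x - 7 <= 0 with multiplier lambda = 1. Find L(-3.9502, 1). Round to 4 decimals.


Step 1: Evaluate f(x).
f(-3.9502) = 2*(-3.9502)^2 + 12*(-3.9502) + 5 = -11.1942
Step 2: Evaluate g(x).
g(-3.9502) = 8*-3.9502 - 7 = -38.6016
Step 3: Compute Lagrangian.
L = -11.1942 + 1*-38.6016 = -49.7958


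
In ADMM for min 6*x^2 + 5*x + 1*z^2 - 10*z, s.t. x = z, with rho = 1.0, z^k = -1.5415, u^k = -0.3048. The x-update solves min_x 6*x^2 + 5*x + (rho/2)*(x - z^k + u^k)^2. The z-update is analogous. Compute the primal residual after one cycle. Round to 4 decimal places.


ADMM iteration with rho = 1.0, z^k = -1.5415, u^k = -0.3048
Step 1: x-update.
Minimize 6*x^2 + 5*x + (1.0/2)*(x + 1.5415 - 0.3048)^2
FOC: (2*6 + 1.0)*x = -5 + 1.0*(-1.5415 + 0.3048)
x^{k+1} = -0.4797
Step 2: z-update.
Minimize 1*z^2 - 10*z + (1.0/2)*(-0.4797 - z - 0.3048)^2
FOC: (2*1 + 1.0)*z = 10 + 1.0*(-0.4797 - 0.3048)
z^{k+1} = 3.0718
Step 3: u-update.
u^{k+1} = -0.3048 - 0.4797 - 3.0718 = -3.8564
Step 4: Primal residual = |-0.4797 - 3.0718| = 3.5516


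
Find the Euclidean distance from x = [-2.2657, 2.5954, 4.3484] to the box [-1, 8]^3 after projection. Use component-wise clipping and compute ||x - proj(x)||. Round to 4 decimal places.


Project each component onto [-1, 8].
clip(-2.2657) = -1.0, clip(2.5954) = 2.5954, clip(4.3484) = 4.3484
Projection = [-1.0, 2.5954, 4.3484]
Squared diffs: [1.602, 0.0, 0.0]
Distance = sqrt(1.602) = 1.2657


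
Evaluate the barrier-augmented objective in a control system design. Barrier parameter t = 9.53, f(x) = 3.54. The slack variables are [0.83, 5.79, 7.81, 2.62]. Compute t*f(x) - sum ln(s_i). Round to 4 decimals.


Step 1: Compute log-barrier.
ln values: [-0.1863, 1.7561, 2.0554, 0.9632]
phi = -(-0.1863 + 1.7561 + 2.0554 + 0.9632) = -4.5884
Step 2: Compute augmented objective.
t*f(x) = 9.53*3.54 = 33.7362
Total = 33.7362 - 4.5884 = 29.1478


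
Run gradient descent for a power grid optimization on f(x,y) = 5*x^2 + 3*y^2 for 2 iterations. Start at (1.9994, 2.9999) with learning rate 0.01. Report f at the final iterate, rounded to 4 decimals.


Gradient descent on f(x,y) = 5*x^2 + 3*y^2.
Starting point: (1.9994, 2.9999), alpha = 0.01
Step 1: grad_x = 2*5*1.9994 = 19.994, grad_y = 2*3*2.9999 = 17.9994
  x_1 = 1.9994 - 0.01*19.994 = 1.7995
  y_1 = 2.9999 - 0.01*17.9994 = 2.8199
Step 2: grad_x = 2*5*1.7995 = 17.9946, grad_y = 2*3*2.8199 = 16.9194
  x_2 = 1.7995 - 0.01*17.9946 = 1.6195
  y_2 = 2.8199 - 0.01*16.9194 = 2.6507
f(1.6195, 2.6507) = 5*1.6195^2 + 3*2.6507^2 = 34.1929


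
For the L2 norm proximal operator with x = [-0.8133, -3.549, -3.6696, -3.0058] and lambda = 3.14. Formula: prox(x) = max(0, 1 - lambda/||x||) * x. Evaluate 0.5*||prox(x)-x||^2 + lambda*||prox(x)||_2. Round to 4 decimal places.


Step 1: Compute ||x||.
||x|| = 5.9798
Step 2: Compute scaling factor.
scale = max(0, 1 - 3.14/5.9798) = 0.4749
Step 3: prox(x) = [-0.3862, -1.6854, -1.7427, -1.4274]
||prox(x)|| = 2.8398
Step 4: Proximal objective.
0.5*||prox-x||^2 = 4.9298
lambda*||prox|| = 8.917
Total = 13.8467


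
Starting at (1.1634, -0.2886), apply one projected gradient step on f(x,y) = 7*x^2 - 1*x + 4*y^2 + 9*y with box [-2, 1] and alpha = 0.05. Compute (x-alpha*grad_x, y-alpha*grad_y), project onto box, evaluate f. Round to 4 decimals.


Step 1: Compute gradient at (1.1634, -0.2886).
grad_x = 2*7*1.1634 - 1 = 15.2876
grad_y = 2*4*-0.2886 + 9 = 6.6912
Step 2: Gradient step.
x_raw = 1.1634 - 0.05*15.2876 = 0.399
y_raw = -0.2886 - 0.05*6.6912 = -0.6232
Step 3: Project onto [-2, 1].
x_proj = clip(0.399) = 0.399
y_proj = clip(-0.6232) = -0.6232
Step 4: Evaluate f.
f(0.399, -0.6232) = -3.3396


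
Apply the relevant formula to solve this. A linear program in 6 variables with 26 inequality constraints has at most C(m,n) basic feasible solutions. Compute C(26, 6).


Each vertex corresponds to some choice of n active constraints out of m, so the number of vertices is at most C(m, n) = m! / (n!(m-n)!).
m = 26, n = 6
Numerator: 26 * 25 * 24 * 23 * 22 * 21
Denominator: 6! = 720
C(26, 6) = 230230


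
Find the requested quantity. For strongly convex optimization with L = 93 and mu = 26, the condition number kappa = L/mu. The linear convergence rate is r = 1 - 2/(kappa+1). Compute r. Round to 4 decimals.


Step 1: Compute the condition number.
kappa = L/mu = 93/26 = 3.5769
Step 2: Compute the convergence rate.
r = 1 - 2/(kappa + 1) = 1 - 2*mu/(L + mu) = (L - mu)/(L + mu) = 67/119 = 0.563


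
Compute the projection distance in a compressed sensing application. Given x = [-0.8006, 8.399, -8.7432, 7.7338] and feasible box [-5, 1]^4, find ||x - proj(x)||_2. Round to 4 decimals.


Project each component onto [-5, 1].
clip(-0.8006) = -0.8006, clip(8.399) = 1.0, clip(-8.7432) = -5.0, clip(7.7338) = 1.0
Projection = [-0.8006, 1.0, -5.0, 1.0]
Squared diffs: [0.0, 54.7452, 14.0115, 45.3441]
Distance = sqrt(114.1008) = 10.6818


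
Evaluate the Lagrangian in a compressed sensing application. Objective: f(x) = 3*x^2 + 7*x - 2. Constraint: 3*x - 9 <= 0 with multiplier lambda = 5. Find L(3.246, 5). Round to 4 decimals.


Step 1: Evaluate f(x).
f(3.246) = 3*3.246^2 + 7*3.246 - 2 = 52.3315
Step 2: Evaluate g(x).
g(3.246) = 3*3.246 - 9 = 0.738
Step 3: Compute Lagrangian.
L = 52.3315 + 5*0.738 = 56.0215


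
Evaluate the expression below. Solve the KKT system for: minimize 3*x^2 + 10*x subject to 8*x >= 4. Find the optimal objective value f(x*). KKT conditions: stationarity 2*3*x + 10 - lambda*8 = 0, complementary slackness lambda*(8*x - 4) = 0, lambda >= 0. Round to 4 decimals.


Step 1: Try lambda = 0 (constraint inactive).
x_unc = -10/(2*3) = -1.6667
Check: 8*-1.6667 = -13.3336 < 4 -- violated!
Step 2: Constraint must be active: 8*x = 4
x* = 4/8 = 0.5
lambda = (2*3*0.5 + 10)/8 = 1.625
Step 3: Compute optimal value.
f(x*) = 3*0.5^2 + 10*0.5 = 5.75


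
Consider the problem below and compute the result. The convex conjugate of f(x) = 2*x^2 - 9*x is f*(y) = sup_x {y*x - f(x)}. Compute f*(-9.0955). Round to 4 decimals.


f*(y) = sup_x {y*x - a*x^2 - b*x} = sup_x {(y-b)*x - a*x^2}
FOC: (y - b) - 2a*x = 0 => x* = (y - b)/(2a)
x* = (-9.0955 + 9)/(2*2) = -0.0239
f*(-9.0955) = (y-b)^2/(4a) = (-9.0955 + 9)^2/(4*2)
= 0.0091/8 = 0.0011


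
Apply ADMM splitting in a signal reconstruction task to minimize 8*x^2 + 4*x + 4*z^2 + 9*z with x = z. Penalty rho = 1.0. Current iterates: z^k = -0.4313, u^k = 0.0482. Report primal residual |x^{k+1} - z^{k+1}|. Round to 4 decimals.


ADMM iteration with rho = 1.0, z^k = -0.4313, u^k = 0.0482
Step 1: x-update.
Minimize 8*x^2 + 4*x + (1.0/2)*(x + 0.4313 + 0.0482)^2
FOC: (2*8 + 1.0)*x = -4 + 1.0*(-0.4313 - 0.0482)
x^{k+1} = -0.2635
Step 2: z-update.
Minimize 4*z^2 + 9*z + (1.0/2)*(-0.2635 - z + 0.0482)^2
FOC: (2*4 + 1.0)*z = -9 + 1.0*(-0.2635 + 0.0482)
z^{k+1} = -1.0239
Step 3: u-update.
u^{k+1} = 0.0482 - 0.2635 + 1.0239 = 0.8086
Step 4: Primal residual = |-0.2635 + 1.0239| = 0.7604


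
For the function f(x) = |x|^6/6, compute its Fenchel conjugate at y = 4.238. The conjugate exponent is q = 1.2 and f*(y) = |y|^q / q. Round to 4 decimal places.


The conjugate exponent q satisfies 1/p + 1/q = 1.
p = 6, so q = 6/(6 - 1) = 1.2
|y|^q = 4.238^1.2 = 5.6571
f*(4.238) = 5.6571 / 1.2 = 4.7142


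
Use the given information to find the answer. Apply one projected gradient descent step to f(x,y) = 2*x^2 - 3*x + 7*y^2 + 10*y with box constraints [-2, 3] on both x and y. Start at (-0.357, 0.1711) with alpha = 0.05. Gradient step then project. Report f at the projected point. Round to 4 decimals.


Step 1: Compute gradient at (-0.357, 0.1711).
grad_x = 2*2*-0.357 - 3 = -4.428
grad_y = 2*7*0.1711 + 10 = 12.3954
Step 2: Gradient step.
x_raw = -0.357 - 0.05*-4.428 = -0.1356
y_raw = 0.1711 - 0.05*12.3954 = -0.4487
Step 3: Project onto [-2, 3].
x_proj = clip(-0.1356) = -0.1356
y_proj = clip(-0.4487) = -0.4487
Step 4: Evaluate f.
f(-0.1356, -0.4487) = -2.634


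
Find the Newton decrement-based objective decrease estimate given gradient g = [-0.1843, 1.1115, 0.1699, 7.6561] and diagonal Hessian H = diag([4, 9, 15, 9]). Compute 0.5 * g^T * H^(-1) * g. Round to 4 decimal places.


Step 1: H is diagonal, so H^(-1) * g = [-0.0461, 0.1235, 0.0113, 0.8507].
Step 2: g^T H^(-1) g = sum_i g_i^2 / H_ii
  = (-0.1843)^2/4 + (1.1115)^2/9 + (0.1699)^2/15 + (7.6561)^2/9
  = 0.0085 + 0.1373 + 0.0019 + 6.5129 = 6.6606
Step 3: Objective decrease = 0.5 * g^T H^(-1) g = 3.3303


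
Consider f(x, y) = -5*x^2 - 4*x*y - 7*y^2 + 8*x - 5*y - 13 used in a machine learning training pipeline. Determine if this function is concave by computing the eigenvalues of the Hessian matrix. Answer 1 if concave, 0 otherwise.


The Hessian of f(x,y) = -5*x^2 - 4*x*y - 7*y^2 + 8*x - 5*y - 13 is:
H = [[-10, -4], [-4, -14]]
Trace = -10 - 14 = -24
Determinant = -10*-14 - (-4)^2 = 124
Discriminant = (-24)^2 - 4*124 = 80.0
Eigenvalues: lambda_1 = -16.4721, lambda_2 = -7.5279
The function is concave.

1


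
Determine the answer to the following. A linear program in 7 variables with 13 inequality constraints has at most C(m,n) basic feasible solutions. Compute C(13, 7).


Each vertex corresponds to some choice of n active constraints out of m, so the number of vertices is at most C(m, n) = m! / (n!(m-n)!).
m = 13, n = 7
Numerator: 13 * 12 * 11 * 10 * 9 * 8 * 7
Denominator: 7! = 5040
C(13, 7) = 1716


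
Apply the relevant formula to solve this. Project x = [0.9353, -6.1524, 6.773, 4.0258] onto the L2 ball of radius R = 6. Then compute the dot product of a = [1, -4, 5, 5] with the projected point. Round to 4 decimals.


Step 1: Compute ||x|| (intermediates to 6 decimals).
||x|| = sqrt(0.9353^2 + (-6.1524)^2 + 6.773^2 + 4.0258^2) = 10.040289
Step 2: Project.
Since ||x|| > R, scale = R/||x|| = 6/10.040289 = 0.597592, proj(x) = scale * x
proj(x) = [0.558928, -3.676625, 4.047491, 2.405786]
Step 3: Dot product.
a^T * proj(x) = 1*0.558928 - 4*(-3.676625) + 5*4.047491 + 5*2.405786 = 47.5318


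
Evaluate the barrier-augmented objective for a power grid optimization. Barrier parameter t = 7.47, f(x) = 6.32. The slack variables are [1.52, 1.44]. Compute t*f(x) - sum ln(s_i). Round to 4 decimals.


Step 1: Compute log-barrier.
ln values: [0.4187, 0.3646]
phi = -(0.4187 + 0.3646) = -0.7834
Step 2: Compute augmented objective.
t*f(x) = 7.47*6.32 = 47.2104
Total = 47.2104 - 0.7834 = 46.427


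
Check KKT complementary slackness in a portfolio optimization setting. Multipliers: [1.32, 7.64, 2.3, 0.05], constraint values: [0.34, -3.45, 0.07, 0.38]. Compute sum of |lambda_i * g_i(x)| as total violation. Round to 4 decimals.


KKT complementary slackness check:
lambda_1 * g_1 = 1.32 * 0.34 = 0.4488
lambda_2 * g_2 = 7.64 * -3.45 = -26.358
lambda_3 * g_3 = 2.3 * 0.07 = 0.161
lambda_4 * g_4 = 0.05 * 0.38 = 0.019
Total violation = 0.4488 + 26.358 + 0.161 + 0.019 = 26.9868


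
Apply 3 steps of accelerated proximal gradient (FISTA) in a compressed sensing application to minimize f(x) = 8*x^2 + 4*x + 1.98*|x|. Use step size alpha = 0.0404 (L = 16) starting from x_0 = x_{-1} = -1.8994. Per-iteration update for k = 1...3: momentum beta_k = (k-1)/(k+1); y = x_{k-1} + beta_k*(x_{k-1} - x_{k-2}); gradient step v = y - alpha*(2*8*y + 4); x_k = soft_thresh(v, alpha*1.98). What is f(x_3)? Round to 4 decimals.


FISTA on f(x) = 8*x^2 + 4*x + 1.98*|x|
L = 16, alpha = 0.0404
Iteration 1: beta = 0.0, y = -1.8994 + 0.0*(-1.8994 + 1.8994) = -1.8994
  grad(y) = -26.3904, v = y - alpha*grad = -0.8332
  prox(v) = soft_thresh(-0.8332, 0.08) = -0.7532
Iteration 2: beta = 0.3333, y = -0.7532 + 0.3333*(-0.7532 + 1.8994) = -0.3712
  grad(y) = -1.9389, v = y - alpha*grad = -0.2928
  prox(v) = soft_thresh(-0.2928, 0.08) = -0.2129
Iteration 3: beta = 0.5, y = -0.2129 + 0.5*(-0.2129 + 0.7532) = 0.0573
  grad(y) = 4.9173, v = y - alpha*grad = -0.1413
  prox(v) = soft_thresh(-0.1413, 0.08) = -0.0613
f(x_3) = 8*(-0.0613)^2 + 4*(-0.0613) + 1.98*|-0.0613| = -0.0938


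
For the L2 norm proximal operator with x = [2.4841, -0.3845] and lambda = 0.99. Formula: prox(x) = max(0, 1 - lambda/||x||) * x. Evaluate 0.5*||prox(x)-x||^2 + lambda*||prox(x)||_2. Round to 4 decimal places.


Step 1: Compute ||x||.
||x|| = 2.5137
Step 2: Compute scaling factor.
scale = max(0, 1 - 0.99/2.5137) = 0.6062
Step 3: prox(x) = [1.5058, -0.2331]
||prox(x)|| = 1.5237
Step 4: Proximal objective.
0.5*||prox-x||^2 = 0.4901
lambda*||prox|| = 1.5085
Total = 1.9985


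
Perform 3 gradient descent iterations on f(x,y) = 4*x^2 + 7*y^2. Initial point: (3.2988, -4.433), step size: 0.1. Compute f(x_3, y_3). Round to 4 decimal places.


Gradient descent on f(x,y) = 4*x^2 + 7*y^2.
Starting point: (3.2988, -4.433), alpha = 0.1
Step 1: grad_x = 2*4*3.2988 = 26.3904, grad_y = 2*7*-4.433 = -62.062
  x_1 = 3.2988 - 0.1*26.3904 = 0.6598
  y_1 = -4.433 - 0.1*-62.062 = 1.7732
Step 2: grad_x = 2*4*0.6598 = 5.2781, grad_y = 2*7*1.7732 = 24.8248
  x_2 = 0.6598 - 0.1*5.2781 = 0.132
  y_2 = 1.7732 - 0.1*24.8248 = -0.7093
Step 3: grad_x = 2*4*0.132 = 1.0556, grad_y = 2*7*-0.7093 = -9.9299
  x_3 = 0.132 - 0.1*1.0556 = 0.0264
  y_3 = -0.7093 - 0.1*-9.9299 = 0.2837
f(0.0264, 0.2837) = 4*0.0264^2 + 7*0.2837^2 = 0.5662


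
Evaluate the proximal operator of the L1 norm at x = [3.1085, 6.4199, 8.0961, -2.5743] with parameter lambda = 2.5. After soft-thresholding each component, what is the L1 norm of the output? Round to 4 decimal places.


Soft-thresholding with lambda = 2.5:
prox(3.1085) = sign(3.1085)*max(|3.1085| - 2.5, 0) = 0.6085
prox(6.4199) = sign(6.4199)*max(|6.4199| - 2.5, 0) = 3.9199
prox(8.0961) = sign(8.0961)*max(|8.0961| - 2.5, 0) = 5.5961
prox(-2.5743) = sign(-2.5743)*max(|-2.5743| - 2.5, 0) = -0.0743
prox(x) = [0.6085, 3.9199, 5.5961, -0.0743]
||prox(x)||_1 = 0.6085 + 3.9199 + 5.5961 + 0.0743 = 10.1988


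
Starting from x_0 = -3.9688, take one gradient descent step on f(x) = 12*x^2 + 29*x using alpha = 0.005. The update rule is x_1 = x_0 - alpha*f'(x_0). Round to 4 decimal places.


We compute the gradient at x_0 and apply the update.
f'(x) = 24*x + 29
f'(-3.9688) = 24*-3.9688 + 29 = -66.2512
x_1 = -3.9688 - 0.005*-66.2512 = -3.6375


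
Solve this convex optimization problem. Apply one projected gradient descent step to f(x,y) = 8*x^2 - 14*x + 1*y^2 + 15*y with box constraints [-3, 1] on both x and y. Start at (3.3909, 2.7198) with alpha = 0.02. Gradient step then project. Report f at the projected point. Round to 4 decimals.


Step 1: Compute gradient at (3.3909, 2.7198).
grad_x = 2*8*3.3909 - 14 = 40.2544
grad_y = 2*1*2.7198 + 15 = 20.4396
Step 2: Gradient step.
x_raw = 3.3909 - 0.02*40.2544 = 2.5858
y_raw = 2.7198 - 0.02*20.4396 = 2.311
Step 3: Project onto [-3, 1].
x_proj = clip(2.5858) = 1.0
y_proj = clip(2.311) = 1.0
Step 4: Evaluate f.
f(1.0, 1.0) = 10.0


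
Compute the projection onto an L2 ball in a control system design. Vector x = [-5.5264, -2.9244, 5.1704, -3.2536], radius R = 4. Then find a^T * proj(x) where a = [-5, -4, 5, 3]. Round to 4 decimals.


Step 1: Compute ||x|| (intermediates to 6 decimals).
||x|| = sqrt((-5.5264)^2 + (-2.9244)^2 + 5.1704^2 + (-3.2536)^2) = 8.741405
Step 2: Project.
Since ||x|| > R, scale = R/||x|| = 4/8.741405 = 0.457592, proj(x) = scale * x
proj(x) = [-2.528836, -1.338182, 2.365934, -1.488821]
Step 3: Dot product.
a^T * proj(x) = -5*(-2.528836) - 4*(-1.338182) + 5*2.365934 + 3*(-1.488821) = 25.3601


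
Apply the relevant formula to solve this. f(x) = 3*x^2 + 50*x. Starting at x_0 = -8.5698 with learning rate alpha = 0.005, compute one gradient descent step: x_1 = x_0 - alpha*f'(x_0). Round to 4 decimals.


We compute the gradient at x_0 and apply the update.
f'(x) = 6*x + 50
f'(-8.5698) = 6*-8.5698 + 50 = -1.4188
x_1 = -8.5698 - 0.005*-1.4188 = -8.5627


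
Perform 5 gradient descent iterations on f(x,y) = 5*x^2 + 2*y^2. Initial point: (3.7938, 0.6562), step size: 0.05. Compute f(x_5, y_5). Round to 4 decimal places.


Gradient descent on f(x,y) = 5*x^2 + 2*y^2.
Starting point: (3.7938, 0.6562), alpha = 0.05
Step 1: grad_x = 2*5*3.7938 = 37.938, grad_y = 2*2*0.6562 = 2.6248
  x_1 = 3.7938 - 0.05*37.938 = 1.8969
  y_1 = 0.6562 - 0.05*2.6248 = 0.525
Step 2: grad_x = 2*5*1.8969 = 18.969, grad_y = 2*2*0.525 = 2.0998
  x_2 = 1.8969 - 0.05*18.969 = 0.9485
  y_2 = 0.525 - 0.05*2.0998 = 0.42
Step 3: grad_x = 2*5*0.9485 = 9.4845, grad_y = 2*2*0.42 = 1.6799
  x_3 = 0.9485 - 0.05*9.4845 = 0.4742
  y_3 = 0.42 - 0.05*1.6799 = 0.336
Step 4: grad_x = 2*5*0.4742 = 4.7423, grad_y = 2*2*0.336 = 1.3439
  x_4 = 0.4742 - 0.05*4.7423 = 0.2371
  y_4 = 0.336 - 0.05*1.3439 = 0.2688
Step 5: grad_x = 2*5*0.2371 = 2.3711, grad_y = 2*2*0.2688 = 1.0751
  x_5 = 0.2371 - 0.05*2.3711 = 0.1186
  y_5 = 0.2688 - 0.05*1.0751 = 0.215
f(0.1186, 0.215) = 5*0.1186^2 + 2*0.215^2 = 0.1627


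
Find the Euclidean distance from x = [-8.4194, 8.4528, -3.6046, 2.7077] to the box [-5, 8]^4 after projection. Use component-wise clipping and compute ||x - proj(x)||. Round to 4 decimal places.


Project each component onto [-5, 8].
clip(-8.4194) = -5.0, clip(8.4528) = 8.0, clip(-3.6046) = -3.6046, clip(2.7077) = 2.7077
Projection = [-5.0, 8.0, -3.6046, 2.7077]
Squared diffs: [11.6923, 0.205, 0.0, 0.0]
Distance = sqrt(11.8973) = 3.4492


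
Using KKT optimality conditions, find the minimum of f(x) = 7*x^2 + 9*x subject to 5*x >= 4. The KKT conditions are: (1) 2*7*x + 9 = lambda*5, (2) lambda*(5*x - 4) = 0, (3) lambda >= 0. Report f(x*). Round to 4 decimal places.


Step 1: Try lambda = 0 (constraint inactive).
x_unc = -9/(2*7) = -0.6429
Check: 5*-0.6429 = -3.2145 < 4 -- violated!
Step 2: Constraint must be active: 5*x = 4
x* = 4/5 = 0.8
lambda = (2*7*0.8 + 9)/5 = 4.04
Step 3: Compute optimal value.
f(x*) = 7*0.8^2 + 9*0.8 = 11.68


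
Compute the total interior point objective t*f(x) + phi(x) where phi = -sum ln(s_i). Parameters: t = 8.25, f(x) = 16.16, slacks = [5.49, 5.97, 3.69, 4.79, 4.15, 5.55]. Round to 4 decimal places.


Step 1: Compute log-barrier.
ln values: [1.7029, 1.7867, 1.3056, 1.5665, 1.4231, 1.7138]
phi = -(1.7029 + 1.7867 + 1.3056 + 1.5665 + 1.4231 + 1.7138) = -9.4987
Step 2: Compute augmented objective.
t*f(x) = 8.25*16.16 = 133.32
Total = 133.32 - 9.4987 = 123.8213


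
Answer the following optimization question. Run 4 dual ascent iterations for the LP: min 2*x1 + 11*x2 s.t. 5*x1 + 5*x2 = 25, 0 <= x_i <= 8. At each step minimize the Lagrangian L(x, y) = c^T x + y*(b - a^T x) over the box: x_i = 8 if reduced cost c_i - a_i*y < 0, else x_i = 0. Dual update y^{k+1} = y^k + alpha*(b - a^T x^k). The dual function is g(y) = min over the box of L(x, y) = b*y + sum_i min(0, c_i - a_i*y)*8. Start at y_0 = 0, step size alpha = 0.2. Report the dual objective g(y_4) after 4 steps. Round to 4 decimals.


Dual ascent for LP: min 2*x1 + 11*x2, 5*x1 + 5*x2 = 25, 0 <= x_i <= 8
Step 1: y^k = 0.0, reduced costs: (2.0, 11.0)
  x^k = (0.0, 0.0), subgradient = b - a^T x = 25.0
  y^{k+1} = 0.0 + 0.2*25.0 = 5.0
Step 2: y^k = 5.0, reduced costs: (-23.0, -14.0)
  x^k = (8.0, 8.0), subgradient = b - a^T x = -55.0
  y^{k+1} = 5.0 + 0.2*-55.0 = -6.0
Step 3: y^k = -6.0, reduced costs: (32.0, 41.0)
  x^k = (0.0, 0.0), subgradient = b - a^T x = 25.0
  y^{k+1} = -6.0 + 0.2*25.0 = -1.0
Step 4: y^k = -1.0, reduced costs: (7.0, 16.0)
  x^k = (0.0, 0.0), subgradient = b - a^T x = 25.0
  y^{k+1} = -1.0 + 0.2*25.0 = 4.0
Dual objective at y_4 = 4.0: reduced costs (-18.0, -9.0), box minimizer x = (8.0, 8.0)
g(y_4) = b*y + (c1 - a1*y)*x1 + (c2 - a2*y)*x2 = 25*4.0 + (-18.0)*8.0 + (-9.0)*8.0 = 100.0 - 144.0 - 72.0 = -116.0


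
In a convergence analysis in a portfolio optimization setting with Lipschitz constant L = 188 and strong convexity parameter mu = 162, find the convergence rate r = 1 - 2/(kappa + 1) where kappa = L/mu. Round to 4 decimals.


Step 1: Compute the condition number.
kappa = L/mu = 188/162 = 1.1605
Step 2: Compute the convergence rate.
r = 1 - 2/(kappa + 1) = 1 - 2*mu/(L + mu) = (L - mu)/(L + mu) = 26/350 = 0.0743


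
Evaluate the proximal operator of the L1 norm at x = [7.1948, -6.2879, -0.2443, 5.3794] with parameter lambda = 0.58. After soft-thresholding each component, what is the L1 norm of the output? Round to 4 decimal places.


Soft-thresholding with lambda = 0.58:
prox(7.1948) = sign(7.1948)*max(|7.1948| - 0.58, 0) = 6.6148
prox(-6.2879) = sign(-6.2879)*max(|-6.2879| - 0.58, 0) = -5.7079
prox(-0.2443) = sign(-0.2443)*max(|-0.2443| - 0.58, 0) = 0.0
prox(5.3794) = sign(5.3794)*max(|5.3794| - 0.58, 0) = 4.7994
prox(x) = [6.6148, -5.7079, 0.0, 4.7994]
||prox(x)||_1 = 6.6148 + 5.7079 + 0.0 + 4.7994 = 17.1221


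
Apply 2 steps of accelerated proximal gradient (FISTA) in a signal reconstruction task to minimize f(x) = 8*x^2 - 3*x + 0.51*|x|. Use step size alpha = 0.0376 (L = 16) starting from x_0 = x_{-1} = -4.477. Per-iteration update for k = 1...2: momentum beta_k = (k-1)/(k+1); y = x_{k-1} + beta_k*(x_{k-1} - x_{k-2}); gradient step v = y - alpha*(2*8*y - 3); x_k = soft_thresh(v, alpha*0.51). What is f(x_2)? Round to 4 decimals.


FISTA on f(x) = 8*x^2 - 3*x + 0.51*|x|
L = 16, alpha = 0.0376
Iteration 1: beta = 0.0, y = -4.477 + 0.0*(-4.477 + 4.477) = -4.477
  grad(y) = -74.632, v = y - alpha*grad = -1.6708
  prox(v) = soft_thresh(-1.6708, 0.0192) = -1.6517
Iteration 2: beta = 0.3333, y = -1.6517 + 0.3333*(-1.6517 + 4.477) = -0.7099
  grad(y) = -14.3581, v = y - alpha*grad = -0.17
  prox(v) = soft_thresh(-0.17, 0.0192) = -0.1508
f(x_2) = 8*(-0.1508)^2 - 3*(-0.1508) + 0.51*|-0.1508| = 0.7115


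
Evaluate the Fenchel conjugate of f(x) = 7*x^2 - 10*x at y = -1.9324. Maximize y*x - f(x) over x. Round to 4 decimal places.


f*(y) = sup_x {y*x - a*x^2 - b*x} = sup_x {(y-b)*x - a*x^2}
FOC: (y - b) - 2a*x = 0 => x* = (y - b)/(2a)
x* = (-1.9324 + 10)/(2*7) = 0.5763
f*(-1.9324) = (y-b)^2/(4a) = (-1.9324 + 10)^2/(4*7)
= 65.0862/28 = 2.3245


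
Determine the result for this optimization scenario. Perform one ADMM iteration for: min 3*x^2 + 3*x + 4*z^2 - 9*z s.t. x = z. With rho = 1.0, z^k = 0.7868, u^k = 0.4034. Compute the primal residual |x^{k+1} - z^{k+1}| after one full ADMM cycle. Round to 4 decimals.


ADMM iteration with rho = 1.0, z^k = 0.7868, u^k = 0.4034
Step 1: x-update.
Minimize 3*x^2 + 3*x + (1.0/2)*(x - 0.7868 + 0.4034)^2
FOC: (2*3 + 1.0)*x = -3 + 1.0*(0.7868 - 0.4034)
x^{k+1} = -0.3738
Step 2: z-update.
Minimize 4*z^2 - 9*z + (1.0/2)*(-0.3738 - z + 0.4034)^2
FOC: (2*4 + 1.0)*z = 9 + 1.0*(-0.3738 + 0.4034)
z^{k+1} = 1.0033
Step 3: u-update.
u^{k+1} = 0.4034 - 0.3738 - 1.0033 = -0.9737
Step 4: Primal residual = |-0.3738 - 1.0033| = 1.3771


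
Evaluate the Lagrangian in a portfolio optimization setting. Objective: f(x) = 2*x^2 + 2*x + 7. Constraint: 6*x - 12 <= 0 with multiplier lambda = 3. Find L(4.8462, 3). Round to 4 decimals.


Step 1: Evaluate f(x).
f(4.8462) = 2*4.8462^2 + 2*4.8462 + 7 = 63.6637
Step 2: Evaluate g(x).
g(4.8462) = 6*4.8462 - 12 = 17.0772
Step 3: Compute Lagrangian.
L = 63.6637 + 3*17.0772 = 114.8953


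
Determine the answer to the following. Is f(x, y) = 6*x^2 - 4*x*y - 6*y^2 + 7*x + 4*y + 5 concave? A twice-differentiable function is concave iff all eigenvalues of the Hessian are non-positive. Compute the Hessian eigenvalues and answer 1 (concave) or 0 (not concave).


The Hessian of f(x,y) = 6*x^2 - 4*x*y - 6*y^2 + 7*x + 4*y + 5 is:
H = [[12, -4], [-4, -12]]
Trace = 12 - 12 = 0
Determinant = 12*-12 - (-4)^2 = -160
Discriminant = (0)^2 - 4*-160 = 640.0
Eigenvalues: lambda_1 = -12.6491, lambda_2 = 12.6491
The function is not concave.

0


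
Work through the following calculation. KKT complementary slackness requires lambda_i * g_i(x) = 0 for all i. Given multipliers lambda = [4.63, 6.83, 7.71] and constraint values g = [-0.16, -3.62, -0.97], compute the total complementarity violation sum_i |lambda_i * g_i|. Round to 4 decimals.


KKT complementary slackness check:
lambda_1 * g_1 = 4.63 * -0.16 = -0.7408
lambda_2 * g_2 = 6.83 * -3.62 = -24.7246
lambda_3 * g_3 = 7.71 * -0.97 = -7.4787
Total violation = 0.7408 + 24.7246 + 7.4787 = 32.9441


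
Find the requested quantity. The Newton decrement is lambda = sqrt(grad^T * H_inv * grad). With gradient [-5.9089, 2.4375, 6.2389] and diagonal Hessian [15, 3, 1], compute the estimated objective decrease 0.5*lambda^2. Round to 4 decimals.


Step 1: H is diagonal, so H^(-1) * g = [-0.3939, 0.8125, 6.2389].
Step 2: g^T H^(-1) g = sum_i g_i^2 / H_ii
  = (-5.9089)^2/15 + (2.4375)^2/3 + (6.2389)^2/1
  = 2.3277 + 1.9805 + 38.9239 = 43.232
Step 3: Objective decrease = 0.5 * g^T H^(-1) g = 21.616


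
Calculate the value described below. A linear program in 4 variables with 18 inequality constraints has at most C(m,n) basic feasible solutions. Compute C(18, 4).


Each vertex corresponds to some choice of n active constraints out of m, so the number of vertices is at most C(m, n) = m! / (n!(m-n)!).
m = 18, n = 4
Numerator: 18 * 17 * 16 * 15
Denominator: 4! = 24
C(18, 4) = 3060


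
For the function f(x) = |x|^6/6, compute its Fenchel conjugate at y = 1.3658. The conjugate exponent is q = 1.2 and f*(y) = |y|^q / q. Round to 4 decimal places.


The conjugate exponent q satisfies 1/p + 1/q = 1.
p = 6, so q = 6/(6 - 1) = 1.2
|y|^q = 1.3658^1.2 = 1.4537
f*(1.3658) = 1.4537 / 1.2 = 1.2114


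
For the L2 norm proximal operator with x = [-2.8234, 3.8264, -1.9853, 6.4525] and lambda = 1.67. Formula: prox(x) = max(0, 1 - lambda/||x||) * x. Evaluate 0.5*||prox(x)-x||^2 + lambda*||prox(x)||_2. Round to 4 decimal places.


Step 1: Compute ||x||.
||x|| = 8.2577
Step 2: Compute scaling factor.
scale = max(0, 1 - 1.67/8.2577) = 0.7978
Step 3: prox(x) = [-2.2524, 3.0526, -1.5838, 5.1476]
||prox(x)|| = 6.5877
Step 4: Proximal objective.
0.5*||prox-x||^2 = 1.3945
lambda*||prox|| = 11.0015
Total = 12.3959


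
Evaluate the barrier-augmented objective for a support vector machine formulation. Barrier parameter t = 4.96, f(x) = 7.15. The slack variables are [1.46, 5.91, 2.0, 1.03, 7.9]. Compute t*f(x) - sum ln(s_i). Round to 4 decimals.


Step 1: Compute log-barrier.
ln values: [0.3784, 1.7766, 0.6931, 0.0296, 2.0669]
phi = -(0.3784 + 1.7766 + 0.6931 + 0.0296 + 2.0669) = -4.9447
Step 2: Compute augmented objective.
t*f(x) = 4.96*7.15 = 35.464
Total = 35.464 - 4.9447 = 30.5193


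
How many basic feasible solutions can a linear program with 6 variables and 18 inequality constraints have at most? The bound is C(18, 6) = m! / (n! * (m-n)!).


Each vertex corresponds to some choice of n active constraints out of m, so the number of vertices is at most C(m, n) = m! / (n!(m-n)!).
m = 18, n = 6
Numerator: 18 * 17 * 16 * 15 * 14 * 13
Denominator: 6! = 720
C(18, 6) = 18564


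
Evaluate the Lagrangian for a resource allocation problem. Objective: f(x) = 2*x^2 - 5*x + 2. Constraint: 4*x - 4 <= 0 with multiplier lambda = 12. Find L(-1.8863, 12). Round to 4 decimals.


Step 1: Evaluate f(x).
f(-1.8863) = 2*(-1.8863)^2 - 5*(-1.8863) + 2 = 18.5478
Step 2: Evaluate g(x).
g(-1.8863) = 4*-1.8863 - 4 = -11.5452
Step 3: Compute Lagrangian.
L = 18.5478 + 12*-11.5452 = -119.9946


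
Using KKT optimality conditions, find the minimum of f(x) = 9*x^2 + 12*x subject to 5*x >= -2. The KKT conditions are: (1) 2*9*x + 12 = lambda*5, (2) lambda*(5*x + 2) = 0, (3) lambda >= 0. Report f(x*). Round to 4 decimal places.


Step 1: Try lambda = 0 (constraint inactive).
x_unc = -12/(2*9) = -0.6667
Check: 5*-0.6667 = -3.3335 < -2 -- violated!
Step 2: Constraint must be active: 5*x = -2
x* = -2/5 = -0.4
lambda = (2*9*(-0.4) + 12)/5 = 0.96
Step 3: Compute optimal value.
f(x*) = 9*(-0.4)^2 + 12*(-0.4) = -3.36


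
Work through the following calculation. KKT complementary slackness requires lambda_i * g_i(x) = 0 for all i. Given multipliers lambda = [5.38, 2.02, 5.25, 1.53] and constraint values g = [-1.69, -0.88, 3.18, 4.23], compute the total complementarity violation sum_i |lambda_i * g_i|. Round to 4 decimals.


KKT complementary slackness check:
lambda_1 * g_1 = 5.38 * -1.69 = -9.0922
lambda_2 * g_2 = 2.02 * -0.88 = -1.7776
lambda_3 * g_3 = 5.25 * 3.18 = 16.695
lambda_4 * g_4 = 1.53 * 4.23 = 6.4719
Total violation = 9.0922 + 1.7776 + 16.695 + 6.4719 = 34.0367


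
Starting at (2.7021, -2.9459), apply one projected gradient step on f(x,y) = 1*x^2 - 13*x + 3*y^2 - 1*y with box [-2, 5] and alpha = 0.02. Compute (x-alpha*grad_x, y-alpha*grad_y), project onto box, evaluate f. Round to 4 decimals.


Step 1: Compute gradient at (2.7021, -2.9459).
grad_x = 2*1*2.7021 - 13 = -7.5958
grad_y = 2*3*-2.9459 - 1 = -18.6754
Step 2: Gradient step.
x_raw = 2.7021 - 0.02*-7.5958 = 2.854
y_raw = -2.9459 - 0.02*-18.6754 = -2.5724
Step 3: Project onto [-2, 5].
x_proj = clip(2.854) = 2.854
y_proj = clip(-2.5724) = -2.0
Step 4: Evaluate f.
f(2.854, -2.0) = -14.9568


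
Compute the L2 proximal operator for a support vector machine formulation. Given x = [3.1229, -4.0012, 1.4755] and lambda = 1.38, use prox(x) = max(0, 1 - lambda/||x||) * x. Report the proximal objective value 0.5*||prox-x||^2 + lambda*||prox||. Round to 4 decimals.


Step 1: Compute ||x||.
||x|| = 5.2858
Step 2: Compute scaling factor.
scale = max(0, 1 - 1.38/5.2858) = 0.7389
Step 3: prox(x) = [2.3076, -2.9566, 1.0903]
||prox(x)|| = 3.9058
Step 4: Proximal objective.
0.5*||prox-x||^2 = 0.9522
lambda*||prox|| = 5.39
Total = 6.3421


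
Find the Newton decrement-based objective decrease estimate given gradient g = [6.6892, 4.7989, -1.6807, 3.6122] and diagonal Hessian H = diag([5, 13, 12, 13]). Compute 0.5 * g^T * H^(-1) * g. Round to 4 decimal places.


Step 1: H is diagonal, so H^(-1) * g = [1.3378, 0.3691, -0.1401, 0.2779].
Step 2: g^T H^(-1) g = sum_i g_i^2 / H_ii
  = (6.6892)^2/5 + (4.7989)^2/13 + (-1.6807)^2/12 + (3.6122)^2/13
  = 8.9491 + 1.7715 + 0.2354 + 1.0037 = 11.9597
Step 3: Objective decrease = 0.5 * g^T H^(-1) g = 5.9798


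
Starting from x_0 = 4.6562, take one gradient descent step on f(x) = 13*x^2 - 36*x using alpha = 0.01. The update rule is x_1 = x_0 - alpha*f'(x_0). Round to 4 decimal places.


We compute the gradient at x_0 and apply the update.
f'(x) = 26*x - 36
f'(4.6562) = 26*4.6562 - 36 = 85.0612
x_1 = 4.6562 - 0.01*85.0612 = 3.8056


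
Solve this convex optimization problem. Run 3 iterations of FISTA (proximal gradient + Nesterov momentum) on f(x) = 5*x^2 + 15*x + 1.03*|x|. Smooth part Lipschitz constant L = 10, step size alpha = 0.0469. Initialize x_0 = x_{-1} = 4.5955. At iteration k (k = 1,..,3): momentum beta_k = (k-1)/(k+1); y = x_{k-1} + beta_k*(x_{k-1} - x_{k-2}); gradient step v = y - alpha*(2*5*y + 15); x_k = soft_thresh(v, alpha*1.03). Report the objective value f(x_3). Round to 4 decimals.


FISTA on f(x) = 5*x^2 + 15*x + 1.03*|x|
L = 10, alpha = 0.0469
Iteration 1: beta = 0.0, y = 4.5955 + 0.0*(4.5955 - 4.5955) = 4.5955
  grad(y) = 60.955, v = y - alpha*grad = 1.7367
  prox(v) = soft_thresh(1.7367, 0.0483) = 1.6884
Iteration 2: beta = 0.3333, y = 1.6884 + 0.3333*(1.6884 - 4.5955) = 0.7194
  grad(y) = 22.1937, v = y - alpha*grad = -0.3215
  prox(v) = soft_thresh(-0.3215, 0.0483) = -0.2732
Iteration 3: beta = 0.5, y = -0.2732 + 0.5*(-0.2732 - 1.6884) = -1.254
  grad(y) = 2.4599, v = y - alpha*grad = -1.3694
  prox(v) = soft_thresh(-1.3694, 0.0483) = -1.3211
f(x_3) = 5*(-1.3211)^2 + 15*(-1.3211) + 1.03*|-1.3211| = -9.7292
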